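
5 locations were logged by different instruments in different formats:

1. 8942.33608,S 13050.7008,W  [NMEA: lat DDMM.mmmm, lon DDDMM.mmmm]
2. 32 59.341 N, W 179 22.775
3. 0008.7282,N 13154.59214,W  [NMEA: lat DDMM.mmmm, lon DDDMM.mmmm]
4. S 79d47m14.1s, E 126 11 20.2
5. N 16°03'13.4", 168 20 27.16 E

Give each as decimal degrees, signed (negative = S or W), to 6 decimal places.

1. -89.705601, -130.845013
2. 32.989017, -179.379583
3. 0.145470, -131.909869
4. -79.787250, 126.188944
5. 16.053722, 168.340878

Point 1:
  φ: degrees = first 2 digits = 89, minutes = 42.33608; 89 + 42.33608/60 = 89.7056013
  S → negative
  λ: split at 3 digits → 130° and 50.7008′; 130 + 50.7008/60 = 130.8450133
  W ⇒ negate
Point 2:
  φ: 32 + 59.341/60 = 32.9890167
  N ⇒ keep positive
  Lon: 179 + 22.775/60 = 179.3795833
  hemisphere W, so the sign is −
Point 3:
  Latitude: degrees = first 2 digits = 0, minutes = 8.7282; 0 + 8.7282/60 = 0.1454700
  N ⇒ keep positive
  Lon: degrees = first 3 digits = 131, minutes = 54.59214; 131 + 54.59214/60 = 131.9098690
  W → negative
Point 4:
  φ: 79° + 47/60 + 14.1/3600 = 79 + 0.783333 + 0.003917 = 79.7872500
  hemisphere S, so the sign is −
  Longitude: 126° + 11/60 + 20.2/3600 = 126 + 0.183333 + 0.005611 = 126.1889444
  E → positive
Point 5:
  φ: 16° + 3/60 + 13.4/3600 = 16 + 0.050000 + 0.003722 = 16.0537222
  N ⇒ keep positive
  λ: 168° + 20/60 + 27.16/3600 = 168 + 0.333333 + 0.007544 = 168.3408778
  E → positive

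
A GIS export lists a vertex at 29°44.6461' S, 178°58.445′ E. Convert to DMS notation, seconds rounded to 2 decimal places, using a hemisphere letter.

29°44′38.77″ S, 178°58′26.70″ E

φ: 44.64610′ → 44′ and 0.64610 × 60 = 38.7660″
Lon: 58.44500′ → 58′ and 0.44500 × 60 = 26.7000″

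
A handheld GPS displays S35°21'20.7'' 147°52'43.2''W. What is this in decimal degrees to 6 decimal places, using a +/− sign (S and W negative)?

-35.355750, -147.878667

Lat: 35° + 21/60 + 20.7/3600 = 35 + 0.350000 + 0.005750 = 35.3557500
S ⇒ negate
Lon: 52′ + 43.2″ = 52.72000′; 147 + 52.72000/60 = 147.8786667
W ⇒ negate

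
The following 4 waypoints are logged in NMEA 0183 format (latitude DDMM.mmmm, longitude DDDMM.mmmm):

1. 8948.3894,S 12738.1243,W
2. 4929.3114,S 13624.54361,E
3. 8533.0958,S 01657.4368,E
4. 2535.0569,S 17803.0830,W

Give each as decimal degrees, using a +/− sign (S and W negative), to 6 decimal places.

1. -89.806490, -127.635405
2. -49.488523, 136.409060
3. -85.551597, 16.957280
4. -25.584282, -178.051383

Point 1:
  Lat: degrees = first 2 digits = 89, minutes = 48.3894; 89 + 48.3894/60 = 89.8064900
  S → negative
  Longitude: degrees = first 3 digits = 127, minutes = 38.1243; 127 + 38.1243/60 = 127.6354050
  W → negative
Point 2:
  φ: split at 2 digits → 49° and 29.3114′; 49 + 29.3114/60 = 49.4885233
  S → negative
  λ: degrees = first 3 digits = 136, minutes = 24.54361; 136 + 24.54361/60 = 136.4090602
  E → positive
Point 3:
  Latitude: degrees = first 2 digits = 85, minutes = 33.0958; 85 + 33.0958/60 = 85.5515967
  S ⇒ negate
  Lon: degrees = first 3 digits = 16, minutes = 57.4368; 16 + 57.4368/60 = 16.9572800
  E ⇒ keep positive
Point 4:
  φ: split at 2 digits → 25° and 35.0569′; 25 + 35.0569/60 = 25.5842817
  hemisphere S, so the sign is −
  Lon: degrees = first 3 digits = 178, minutes = 3.083; 178 + 3.083/60 = 178.0513833
  W → negative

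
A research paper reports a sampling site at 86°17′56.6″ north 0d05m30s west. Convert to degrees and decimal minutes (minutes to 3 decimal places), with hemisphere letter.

86° 17.943′ N, 0° 5.500′ W

Lat: 17 + 56.6/60 = 17.94333′
Lon: 5 + 30/60 = 5.50000′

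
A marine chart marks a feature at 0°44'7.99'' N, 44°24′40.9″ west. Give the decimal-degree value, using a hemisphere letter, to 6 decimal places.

Latitude: 0° + 44/60 + 7.99/3600 = 0 + 0.733333 + 0.002219 = 0.7355528
Longitude: 24′ + 40.9″ = 24.68167′; 44 + 24.68167/60 = 44.4113611

0.735553° N, 44.411361° W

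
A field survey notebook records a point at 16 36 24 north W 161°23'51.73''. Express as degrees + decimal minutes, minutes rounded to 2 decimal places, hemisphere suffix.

Lat: seconds/60 = 0.40000; minutes = 36 + 0.40000 = 36.4000
Longitude: 23 + 51.73/60 = 23.8622′

16° 36.40′ N, 161° 23.86′ W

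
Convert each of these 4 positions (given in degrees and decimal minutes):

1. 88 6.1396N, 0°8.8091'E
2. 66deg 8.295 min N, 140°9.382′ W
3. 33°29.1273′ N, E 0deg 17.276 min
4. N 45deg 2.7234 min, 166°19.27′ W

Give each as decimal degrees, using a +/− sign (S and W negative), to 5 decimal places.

Point 1:
  Latitude: 6.1396′ = 0.102327°; total 88.102327
  N → positive
  λ: 0 + 8.8091/60 = 0.146818
  E → positive
Point 2:
  φ: 66 + 8.295/60 = 66.138250
  N ⇒ keep positive
  Longitude: 9.382′ = 0.156367°; total 140.156367
  W ⇒ negate
Point 3:
  φ: 33 + 29.1273/60 = 33.485455
  N ⇒ keep positive
  Longitude: 17.276′ = 0.287933°; total 0.287933
  E → positive
Point 4:
  Lat: 45 + 2.7234/60 = 45.045390
  N ⇒ keep positive
  Lon: 19.27′ = 0.321167°; total 166.321167
  hemisphere W, so the sign is −

1. 88.10233, 0.14682
2. 66.13825, -140.15637
3. 33.48546, 0.28793
4. 45.04539, -166.32117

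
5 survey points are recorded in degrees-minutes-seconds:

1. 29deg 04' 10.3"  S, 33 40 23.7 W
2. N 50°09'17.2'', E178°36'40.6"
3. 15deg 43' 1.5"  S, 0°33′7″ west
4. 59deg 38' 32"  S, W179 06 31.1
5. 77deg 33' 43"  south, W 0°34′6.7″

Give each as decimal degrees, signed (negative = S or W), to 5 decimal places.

1. -29.06953, -33.67325
2. 50.15478, 178.61128
3. -15.71708, -0.55194
4. -59.64222, -179.10864
5. -77.56194, -0.56853

Point 1:
  φ: 29° + 4/60 + 10.3/3600 = 29 + 0.066667 + 0.002861 = 29.069528
  hemisphere S, so the sign is −
  Lon: 33 + 40/60 + 23.7/3600 = 33.673250
  hemisphere W, so the sign is −
Point 2:
  Latitude: 9′ + 17.2″ = 9.28667′; 50 + 9.28667/60 = 50.154778
  N ⇒ keep positive
  Longitude: 178° + 36/60 + 40.6/3600 = 178 + 0.600000 + 0.011278 = 178.611278
  E → positive
Point 3:
  Lat: 43′ + 1.5″ = 43.02500′; 15 + 43.02500/60 = 15.717083
  S ⇒ negate
  Longitude: 33′ + 7″ = 33.11667′; 0 + 33.11667/60 = 0.551944
  W ⇒ negate
Point 4:
  φ: 38′ + 32″ = 38.53333′; 59 + 38.53333/60 = 59.642222
  S ⇒ negate
  Lon: 179 + 6/60 + 31.1/3600 = 179.108639
  W → negative
Point 5:
  Lat: 77° + 33/60 + 43/3600 = 77 + 0.550000 + 0.011944 = 77.561944
  S ⇒ negate
  λ: 0° + 34/60 + 6.7/3600 = 0 + 0.566667 + 0.001861 = 0.568528
  W → negative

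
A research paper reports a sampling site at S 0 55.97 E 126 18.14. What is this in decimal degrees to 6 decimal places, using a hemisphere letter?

0.932833° S, 126.302333° E

Lat: 0 + 55.97/60 = 0.9328333
Lon: 126 + 18.14/60 = 126.3023333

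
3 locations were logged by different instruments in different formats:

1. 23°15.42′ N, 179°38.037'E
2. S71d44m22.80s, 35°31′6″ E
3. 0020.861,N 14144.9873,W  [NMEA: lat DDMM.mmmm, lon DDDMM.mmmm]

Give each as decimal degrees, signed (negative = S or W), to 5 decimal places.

1. 23.25700, 179.63395
2. -71.73967, 35.51833
3. 0.34768, -141.74979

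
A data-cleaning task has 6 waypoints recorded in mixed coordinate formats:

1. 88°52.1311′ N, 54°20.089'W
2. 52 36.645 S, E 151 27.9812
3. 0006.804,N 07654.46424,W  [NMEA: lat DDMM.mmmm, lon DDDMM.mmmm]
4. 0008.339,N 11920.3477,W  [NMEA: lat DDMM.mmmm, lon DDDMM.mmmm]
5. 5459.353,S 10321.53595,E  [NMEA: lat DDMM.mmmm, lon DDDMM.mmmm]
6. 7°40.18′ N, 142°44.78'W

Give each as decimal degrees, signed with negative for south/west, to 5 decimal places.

1. 88.86885, -54.33482
2. -52.61075, 151.46635
3. 0.11340, -76.90774
4. 0.13898, -119.33913
5. -54.98922, 103.35893
6. 7.66967, -142.74633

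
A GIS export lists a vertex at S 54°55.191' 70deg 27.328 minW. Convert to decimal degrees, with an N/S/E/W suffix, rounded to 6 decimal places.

Lat: 55.191′ = 0.919850°; total 54.9198500
Lon: 27.328′ = 0.455467°; total 70.4554667

54.919850° S, 70.455467° W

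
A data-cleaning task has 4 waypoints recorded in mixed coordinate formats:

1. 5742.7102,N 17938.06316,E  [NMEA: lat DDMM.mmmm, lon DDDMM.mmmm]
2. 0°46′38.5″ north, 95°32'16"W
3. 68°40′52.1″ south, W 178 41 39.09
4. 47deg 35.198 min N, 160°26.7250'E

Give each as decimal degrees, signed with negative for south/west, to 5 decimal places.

1. 57.71184, 179.63439
2. 0.77736, -95.53778
3. -68.68114, -178.69419
4. 47.58663, 160.44542

Point 1:
  Lat: degrees = first 2 digits = 57, minutes = 42.7102; 57 + 42.7102/60 = 57.711837
  N ⇒ keep positive
  λ: degrees = first 3 digits = 179, minutes = 38.06316; 179 + 38.06316/60 = 179.634386
  E ⇒ keep positive
Point 2:
  Lat: 0 + 46/60 + 38.5/3600 = 0.777361
  N ⇒ keep positive
  λ: 32′ + 16″ = 32.26667′; 95 + 32.26667/60 = 95.537778
  W → negative
Point 3:
  φ: 68° + 40/60 + 52.1/3600 = 68 + 0.666667 + 0.014472 = 68.681139
  S ⇒ negate
  λ: 178° + 41/60 + 39.09/3600 = 178 + 0.683333 + 0.010858 = 178.694192
  hemisphere W, so the sign is −
Point 4:
  Lat: 35.198′ = 0.586633°; total 47.586633
  N → positive
  λ: 26.725′ = 0.445417°; total 160.445417
  E ⇒ keep positive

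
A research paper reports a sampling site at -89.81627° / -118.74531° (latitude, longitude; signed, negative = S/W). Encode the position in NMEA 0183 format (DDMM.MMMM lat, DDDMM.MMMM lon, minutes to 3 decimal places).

Latitude is negative → S; |value| = 89.816270
Latitude: 89° + 0.816270 × 60 = 89° 48.97620′
Longitude is negative → W; |value| = 118.745310
λ: minutes = (118.745310 − 118) × 60 = 44.71860

8948.976,S / 11844.719,W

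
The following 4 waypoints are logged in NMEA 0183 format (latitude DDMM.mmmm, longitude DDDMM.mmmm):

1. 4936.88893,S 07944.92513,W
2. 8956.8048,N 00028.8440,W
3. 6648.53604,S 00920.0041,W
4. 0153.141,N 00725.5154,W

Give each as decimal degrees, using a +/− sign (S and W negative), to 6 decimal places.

1. -49.614816, -79.748752
2. 89.946747, -0.480733
3. -66.808934, -9.333402
4. 1.885683, -7.425257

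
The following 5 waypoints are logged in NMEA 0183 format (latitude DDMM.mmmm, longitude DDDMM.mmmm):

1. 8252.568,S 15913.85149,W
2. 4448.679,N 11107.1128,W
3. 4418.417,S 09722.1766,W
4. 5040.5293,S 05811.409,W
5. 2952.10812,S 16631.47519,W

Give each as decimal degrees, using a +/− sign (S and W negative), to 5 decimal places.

Point 1:
  φ: split at 2 digits → 82° and 52.568′; 82 + 52.568/60 = 82.876133
  hemisphere S, so the sign is −
  Longitude: split at 3 digits → 159° and 13.85149′; 159 + 13.85149/60 = 159.230858
  W ⇒ negate
Point 2:
  φ: split at 2 digits → 44° and 48.679′; 44 + 48.679/60 = 44.811317
  N ⇒ keep positive
  Longitude: degrees = first 3 digits = 111, minutes = 7.1128; 111 + 7.1128/60 = 111.118547
  hemisphere W, so the sign is −
Point 3:
  Latitude: degrees = first 2 digits = 44, minutes = 18.417; 44 + 18.417/60 = 44.306950
  S ⇒ negate
  Longitude: degrees = first 3 digits = 97, minutes = 22.1766; 97 + 22.1766/60 = 97.369610
  W → negative
Point 4:
  Lat: split at 2 digits → 50° and 40.5293′; 50 + 40.5293/60 = 50.675488
  S ⇒ negate
  Longitude: split at 3 digits → 058° and 11.409′; 58 + 11.409/60 = 58.190150
  hemisphere W, so the sign is −
Point 5:
  φ: split at 2 digits → 29° and 52.10812′; 29 + 52.10812/60 = 29.868469
  S → negative
  Lon: degrees = first 3 digits = 166, minutes = 31.47519; 166 + 31.47519/60 = 166.524587
  W → negative

1. -82.87613, -159.23086
2. 44.81132, -111.11855
3. -44.30695, -97.36961
4. -50.67549, -58.19015
5. -29.86847, -166.52459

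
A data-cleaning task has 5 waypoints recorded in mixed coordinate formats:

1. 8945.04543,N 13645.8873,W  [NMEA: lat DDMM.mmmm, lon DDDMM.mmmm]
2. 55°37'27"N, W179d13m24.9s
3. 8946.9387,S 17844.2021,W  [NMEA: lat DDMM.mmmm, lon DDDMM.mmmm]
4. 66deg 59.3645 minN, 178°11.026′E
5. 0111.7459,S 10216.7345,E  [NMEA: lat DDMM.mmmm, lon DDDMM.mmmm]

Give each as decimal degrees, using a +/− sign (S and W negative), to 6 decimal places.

Point 1:
  φ: split at 2 digits → 89° and 45.04543′; 89 + 45.04543/60 = 89.7507572
  N → positive
  λ: degrees = first 3 digits = 136, minutes = 45.8873; 136 + 45.8873/60 = 136.7647883
  W → negative
Point 2:
  Latitude: 55° + 37/60 + 27/3600 = 55 + 0.616667 + 0.007500 = 55.6241667
  N → positive
  λ: 179 + 13/60 + 24.9/3600 = 179.2235833
  W → negative
Point 3:
  Lat: degrees = first 2 digits = 89, minutes = 46.9387; 89 + 46.9387/60 = 89.7823117
  hemisphere S, so the sign is −
  λ: degrees = first 3 digits = 178, minutes = 44.2021; 178 + 44.2021/60 = 178.7367017
  hemisphere W, so the sign is −
Point 4:
  Latitude: 59.3645′ = 0.989408°; total 66.9894083
  N ⇒ keep positive
  λ: 178 + 11.026/60 = 178.1837667
  E ⇒ keep positive
Point 5:
  Lat: split at 2 digits → 01° and 11.7459′; 1 + 11.7459/60 = 1.1957650
  S ⇒ negate
  Longitude: degrees = first 3 digits = 102, minutes = 16.7345; 102 + 16.7345/60 = 102.2789083
  E ⇒ keep positive

1. 89.750757, -136.764788
2. 55.624167, -179.223583
3. -89.782312, -178.736702
4. 66.989408, 178.183767
5. -1.195765, 102.278908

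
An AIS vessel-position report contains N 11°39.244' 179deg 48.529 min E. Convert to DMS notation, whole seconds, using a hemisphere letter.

11°39′15″ N, 179°48′32″ E

Latitude: fractional minutes 0.24400 × 60 = 14.64″
Longitude: fractional minutes 0.52900 × 60 = 31.74″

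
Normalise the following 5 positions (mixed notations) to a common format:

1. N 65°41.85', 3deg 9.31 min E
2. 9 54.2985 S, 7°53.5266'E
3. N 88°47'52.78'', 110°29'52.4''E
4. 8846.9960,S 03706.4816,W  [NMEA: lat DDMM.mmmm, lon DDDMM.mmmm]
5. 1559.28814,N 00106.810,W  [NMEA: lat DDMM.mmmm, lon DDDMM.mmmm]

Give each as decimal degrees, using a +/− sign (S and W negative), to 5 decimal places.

Point 1:
  φ: 65 + 41.85/60 = 65.697500
  N ⇒ keep positive
  λ: 3 + 9.31/60 = 3.155167
  E → positive
Point 2:
  φ: 54.2985′ = 0.904975°; total 9.904975
  S ⇒ negate
  Longitude: 53.5266′ = 0.892110°; total 7.892110
  E ⇒ keep positive
Point 3:
  φ: 47′ + 52.78″ = 47.87967′; 88 + 47.87967/60 = 88.797994
  N → positive
  Lon: 110 + 29/60 + 52.4/3600 = 110.497889
  E → positive
Point 4:
  Lat: degrees = first 2 digits = 88, minutes = 46.996; 88 + 46.996/60 = 88.783267
  S ⇒ negate
  λ: split at 3 digits → 037° and 6.4816′; 37 + 6.4816/60 = 37.108027
  hemisphere W, so the sign is −
Point 5:
  Latitude: split at 2 digits → 15° and 59.28814′; 15 + 59.28814/60 = 15.988136
  N ⇒ keep positive
  λ: degrees = first 3 digits = 1, minutes = 6.81; 1 + 6.81/60 = 1.113500
  W → negative

1. 65.69750, 3.15517
2. -9.90498, 7.89211
3. 88.79799, 110.49789
4. -88.78327, -37.10803
5. 15.98814, -1.11350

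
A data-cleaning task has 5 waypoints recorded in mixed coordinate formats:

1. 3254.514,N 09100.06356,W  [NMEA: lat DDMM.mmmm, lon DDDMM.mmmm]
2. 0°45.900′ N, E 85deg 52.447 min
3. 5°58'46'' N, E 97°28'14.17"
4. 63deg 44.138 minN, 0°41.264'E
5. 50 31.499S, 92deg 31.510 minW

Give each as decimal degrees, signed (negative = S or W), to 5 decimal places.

1. 32.90857, -91.00106
2. 0.76500, 85.87412
3. 5.97944, 97.47060
4. 63.73563, 0.68773
5. -50.52498, -92.52517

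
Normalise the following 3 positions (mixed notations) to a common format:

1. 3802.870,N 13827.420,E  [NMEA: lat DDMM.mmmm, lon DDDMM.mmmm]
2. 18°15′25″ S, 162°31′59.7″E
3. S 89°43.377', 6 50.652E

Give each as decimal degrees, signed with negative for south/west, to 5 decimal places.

1. 38.04783, 138.45700
2. -18.25694, 162.53325
3. -89.72295, 6.84420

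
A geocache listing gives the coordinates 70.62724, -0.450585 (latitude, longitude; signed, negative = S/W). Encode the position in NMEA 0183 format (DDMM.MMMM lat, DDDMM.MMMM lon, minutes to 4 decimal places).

Lat: minutes = (70.627240 − 70) × 60 = 37.634400
Longitude is negative → W; |value| = 0.450585
Longitude: minutes = (0.450585 − 0) × 60 = 27.035100

7037.6344,N / 00027.0351,W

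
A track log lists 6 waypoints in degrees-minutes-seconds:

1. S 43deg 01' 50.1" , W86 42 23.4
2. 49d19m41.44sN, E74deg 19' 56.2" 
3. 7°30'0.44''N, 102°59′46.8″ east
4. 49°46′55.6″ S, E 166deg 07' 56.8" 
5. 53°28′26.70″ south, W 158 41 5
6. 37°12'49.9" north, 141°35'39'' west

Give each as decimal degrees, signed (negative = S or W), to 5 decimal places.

Point 1:
  φ: 43° + 1/60 + 50.1/3600 = 43 + 0.016667 + 0.013917 = 43.030583
  S ⇒ negate
  Lon: 86° + 42/60 + 23.4/3600 = 86 + 0.700000 + 0.006500 = 86.706500
  W → negative
Point 2:
  Lat: 19′ + 41.44″ = 19.69067′; 49 + 19.69067/60 = 49.328178
  N ⇒ keep positive
  Longitude: 74° + 19/60 + 56.2/3600 = 74 + 0.316667 + 0.015611 = 74.332278
  E ⇒ keep positive
Point 3:
  Lat: 30′ + 0.44″ = 30.00733′; 7 + 30.00733/60 = 7.500122
  N → positive
  λ: 102 + 59/60 + 46.8/3600 = 102.996333
  E → positive
Point 4:
  Latitude: 49° + 46/60 + 55.6/3600 = 49 + 0.766667 + 0.015444 = 49.782111
  S ⇒ negate
  λ: 166° + 7/60 + 56.8/3600 = 166 + 0.116667 + 0.015778 = 166.132444
  E → positive
Point 5:
  φ: 28′ + 26.7″ = 28.44500′; 53 + 28.44500/60 = 53.474083
  S ⇒ negate
  λ: 158° + 41/60 + 5/3600 = 158 + 0.683333 + 0.001389 = 158.684722
  W ⇒ negate
Point 6:
  φ: 12′ + 49.9″ = 12.83167′; 37 + 12.83167/60 = 37.213861
  N ⇒ keep positive
  λ: 141 + 35/60 + 39/3600 = 141.594167
  W ⇒ negate

1. -43.03058, -86.70650
2. 49.32818, 74.33228
3. 7.50012, 102.99633
4. -49.78211, 166.13244
5. -53.47408, -158.68472
6. 37.21386, -141.59417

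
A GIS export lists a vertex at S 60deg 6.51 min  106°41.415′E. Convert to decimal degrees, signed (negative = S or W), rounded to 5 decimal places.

-60.10850, 106.69025

φ: 60 + 6.51/60 = 60.108500
hemisphere S, so the sign is −
Longitude: 106 + 41.415/60 = 106.690250
E ⇒ keep positive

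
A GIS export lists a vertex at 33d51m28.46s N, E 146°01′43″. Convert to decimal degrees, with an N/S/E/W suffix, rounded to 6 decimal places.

33.857906° N, 146.028611° E

φ: 33° + 51/60 + 28.46/3600 = 33 + 0.850000 + 0.007906 = 33.8579056
λ: 146 + 1/60 + 43/3600 = 146.0286111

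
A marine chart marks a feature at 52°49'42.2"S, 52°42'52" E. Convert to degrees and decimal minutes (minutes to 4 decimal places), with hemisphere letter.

52° 49.7033′ S, 52° 42.8667′ E

Latitude: seconds/60 = 0.70333; minutes = 49 + 0.70333 = 49.703333
Longitude: seconds/60 = 0.86667; minutes = 42 + 0.86667 = 42.866667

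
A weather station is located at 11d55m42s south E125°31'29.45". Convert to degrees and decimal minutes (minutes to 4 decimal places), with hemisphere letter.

Latitude: seconds/60 = 0.70000; minutes = 55 + 0.70000 = 55.700000
Lon: seconds/60 = 0.49083; minutes = 31 + 0.49083 = 31.490833

11° 55.7000′ S, 125° 31.4908′ E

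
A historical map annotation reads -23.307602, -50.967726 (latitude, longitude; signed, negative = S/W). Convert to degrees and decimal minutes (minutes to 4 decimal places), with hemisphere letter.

23° 18.4561′ S, 50° 58.0636′ W

Latitude is negative → S; |value| = 23.307602
Lat: minutes = (23.307602 − 23) × 60 = 18.456120
Longitude is negative → W; |value| = 50.967726
λ: minutes = (50.967726 − 50) × 60 = 58.063560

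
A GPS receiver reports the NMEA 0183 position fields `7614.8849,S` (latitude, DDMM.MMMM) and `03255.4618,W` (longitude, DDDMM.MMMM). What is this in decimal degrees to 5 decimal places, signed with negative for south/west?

-76.24808, -32.92436

Lat: split at 2 digits → 76° and 14.8849′; 76 + 14.8849/60 = 76.248082
S → negative
λ: split at 3 digits → 032° and 55.4618′; 32 + 55.4618/60 = 32.924363
W → negative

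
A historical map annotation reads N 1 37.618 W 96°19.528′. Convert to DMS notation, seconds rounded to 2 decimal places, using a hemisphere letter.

1°37′37.08″ N, 96°19′31.68″ W

Lat: fractional minutes 0.61800 × 60 = 37.0800″
Lon: fractional minutes 0.52800 × 60 = 31.6800″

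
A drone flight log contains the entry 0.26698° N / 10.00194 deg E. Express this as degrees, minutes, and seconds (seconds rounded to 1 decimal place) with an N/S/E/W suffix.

0°16′1.1″ N, 10°00′7.0″ E

Lat: 0.266980° → 16.01880′; 0.01880 × 60 = 1.128″
Longitude: 0.001940° → 0.11640′; 0.11640 × 60 = 6.984″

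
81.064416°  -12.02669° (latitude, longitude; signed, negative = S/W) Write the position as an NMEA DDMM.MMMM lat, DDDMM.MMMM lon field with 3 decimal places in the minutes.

8103.865,N / 01201.601,W

Latitude: minutes = (81.064416 − 81) × 60 = 3.86496
Longitude is negative → W; |value| = 12.026690
Longitude: fractional part 0.026690 → 1.60140 minutes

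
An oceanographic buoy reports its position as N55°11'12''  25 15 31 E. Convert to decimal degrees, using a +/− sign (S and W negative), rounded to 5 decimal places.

φ: 55° + 11/60 + 12/3600 = 55 + 0.183333 + 0.003333 = 55.186667
N ⇒ keep positive
Lon: 25 + 15/60 + 31/3600 = 25.258611
E → positive

55.18667, 25.25861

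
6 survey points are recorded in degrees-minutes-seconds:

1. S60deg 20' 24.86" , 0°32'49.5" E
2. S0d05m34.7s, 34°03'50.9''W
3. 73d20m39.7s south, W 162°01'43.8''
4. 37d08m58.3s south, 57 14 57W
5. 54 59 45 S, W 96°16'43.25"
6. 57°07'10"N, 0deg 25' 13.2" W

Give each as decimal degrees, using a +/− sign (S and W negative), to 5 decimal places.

1. -60.34024, 0.54708
2. -0.09297, -34.06414
3. -73.34436, -162.02883
4. -37.14953, -57.24917
5. -54.99583, -96.27868
6. 57.11944, -0.42033

Point 1:
  Lat: 60 + 20/60 + 24.86/3600 = 60.340239
  S ⇒ negate
  Lon: 32′ + 49.5″ = 32.82500′; 0 + 32.82500/60 = 0.547083
  E → positive
Point 2:
  Lat: 5′ + 34.7″ = 5.57833′; 0 + 5.57833/60 = 0.092972
  S ⇒ negate
  Lon: 34 + 3/60 + 50.9/3600 = 34.064139
  hemisphere W, so the sign is −
Point 3:
  φ: 73° + 20/60 + 39.7/3600 = 73 + 0.333333 + 0.011028 = 73.344361
  S → negative
  λ: 1′ + 43.8″ = 1.73000′; 162 + 1.73000/60 = 162.028833
  hemisphere W, so the sign is −
Point 4:
  Lat: 8′ + 58.3″ = 8.97167′; 37 + 8.97167/60 = 37.149528
  S → negative
  Longitude: 14′ + 57″ = 14.95000′; 57 + 14.95000/60 = 57.249167
  hemisphere W, so the sign is −
Point 5:
  Lat: 59′ + 45″ = 59.75000′; 54 + 59.75000/60 = 54.995833
  S ⇒ negate
  λ: 96° + 16/60 + 43.25/3600 = 96 + 0.266667 + 0.012014 = 96.278681
  hemisphere W, so the sign is −
Point 6:
  Lat: 57 + 7/60 + 10/3600 = 57.119444
  N ⇒ keep positive
  λ: 25′ + 13.2″ = 25.22000′; 0 + 25.22000/60 = 0.420333
  W → negative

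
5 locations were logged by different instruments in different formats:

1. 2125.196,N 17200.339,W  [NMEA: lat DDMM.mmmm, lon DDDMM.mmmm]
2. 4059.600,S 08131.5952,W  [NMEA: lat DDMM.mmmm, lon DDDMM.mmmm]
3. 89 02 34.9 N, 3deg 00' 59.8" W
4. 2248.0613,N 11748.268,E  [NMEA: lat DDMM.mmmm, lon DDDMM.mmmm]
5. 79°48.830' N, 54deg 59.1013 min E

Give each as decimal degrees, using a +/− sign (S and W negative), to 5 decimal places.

Point 1:
  Latitude: degrees = first 2 digits = 21, minutes = 25.196; 21 + 25.196/60 = 21.419933
  N → positive
  Longitude: split at 3 digits → 172° and 0.339′; 172 + 0.339/60 = 172.005650
  W ⇒ negate
Point 2:
  φ: split at 2 digits → 40° and 59.6′; 40 + 59.6/60 = 40.993333
  hemisphere S, so the sign is −
  Longitude: degrees = first 3 digits = 81, minutes = 31.5952; 81 + 31.5952/60 = 81.526587
  W → negative
Point 3:
  Latitude: 89 + 2/60 + 34.9/3600 = 89.043028
  N ⇒ keep positive
  Longitude: 3° + 0/60 + 59.8/3600 = 3 + 0.000000 + 0.016611 = 3.016611
  W ⇒ negate
Point 4:
  Latitude: split at 2 digits → 22° and 48.0613′; 22 + 48.0613/60 = 22.801022
  N ⇒ keep positive
  λ: degrees = first 3 digits = 117, minutes = 48.268; 117 + 48.268/60 = 117.804467
  E ⇒ keep positive
Point 5:
  Lat: 48.83′ = 0.813833°; total 79.813833
  N ⇒ keep positive
  Longitude: 54 + 59.1013/60 = 54.985022
  E → positive

1. 21.41993, -172.00565
2. -40.99333, -81.52659
3. 89.04303, -3.01661
4. 22.80102, 117.80447
5. 79.81383, 54.98502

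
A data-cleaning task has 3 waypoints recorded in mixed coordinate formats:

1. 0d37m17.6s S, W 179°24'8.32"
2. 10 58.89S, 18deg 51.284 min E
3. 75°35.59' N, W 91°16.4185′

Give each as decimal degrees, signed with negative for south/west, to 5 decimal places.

1. -0.62156, -179.40231
2. -10.98150, 18.85473
3. 75.59317, -91.27364

Point 1:
  φ: 37′ + 17.6″ = 37.29333′; 0 + 37.29333/60 = 0.621556
  hemisphere S, so the sign is −
  Lon: 179 + 24/60 + 8.32/3600 = 179.402311
  W ⇒ negate
Point 2:
  φ: 58.89′ = 0.981500°; total 10.981500
  S → negative
  Longitude: 51.284′ = 0.854733°; total 18.854733
  E → positive
Point 3:
  Lat: 35.59′ = 0.593167°; total 75.593167
  N → positive
  Longitude: 16.4185′ = 0.273642°; total 91.273642
  hemisphere W, so the sign is −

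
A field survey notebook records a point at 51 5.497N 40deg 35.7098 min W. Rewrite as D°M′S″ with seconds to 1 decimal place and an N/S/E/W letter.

51°05′29.8″ N, 40°35′42.6″ W

Lat: 5.49700′ → 5′ and 0.49700 × 60 = 29.820″
Lon: fractional minutes 0.70980 × 60 = 42.588″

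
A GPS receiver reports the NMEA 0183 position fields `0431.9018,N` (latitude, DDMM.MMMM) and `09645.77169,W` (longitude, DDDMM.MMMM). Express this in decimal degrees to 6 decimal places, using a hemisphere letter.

Lat: split at 2 digits → 04° and 31.9018′; 4 + 31.9018/60 = 4.5316967
Lon: split at 3 digits → 096° and 45.77169′; 96 + 45.77169/60 = 96.7628615

4.531697° N, 96.762862° W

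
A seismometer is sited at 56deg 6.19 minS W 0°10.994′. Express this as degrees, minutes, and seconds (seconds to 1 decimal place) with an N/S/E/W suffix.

56°06′11.4″ S, 0°10′59.6″ W

φ: fractional minutes 0.19000 × 60 = 11.400″
Longitude: 10.99400′ → 10′ and 0.99400 × 60 = 59.640″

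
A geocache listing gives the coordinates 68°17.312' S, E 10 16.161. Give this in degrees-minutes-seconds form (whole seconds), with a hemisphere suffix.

68°17′19″ S, 10°16′10″ E

Latitude: fractional minutes 0.31200 × 60 = 18.72″
λ: fractional minutes 0.16100 × 60 = 9.66″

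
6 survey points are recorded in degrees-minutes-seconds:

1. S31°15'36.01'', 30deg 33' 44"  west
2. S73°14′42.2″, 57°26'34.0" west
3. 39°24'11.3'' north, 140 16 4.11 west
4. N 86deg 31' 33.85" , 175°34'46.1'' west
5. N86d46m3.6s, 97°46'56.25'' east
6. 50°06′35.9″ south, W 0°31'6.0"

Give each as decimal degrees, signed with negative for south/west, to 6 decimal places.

Point 1:
  Lat: 31° + 15/60 + 36.01/3600 = 31 + 0.250000 + 0.010003 = 31.2600028
  S → negative
  Lon: 30° + 33/60 + 44/3600 = 30 + 0.550000 + 0.012222 = 30.5622222
  W → negative
Point 2:
  φ: 73° + 14/60 + 42.2/3600 = 73 + 0.233333 + 0.011722 = 73.2450556
  S → negative
  λ: 57° + 26/60 + 34/3600 = 57 + 0.433333 + 0.009444 = 57.4427778
  W → negative
Point 3:
  φ: 24′ + 11.3″ = 24.18833′; 39 + 24.18833/60 = 39.4031389
  N ⇒ keep positive
  Longitude: 16′ + 4.11″ = 16.06850′; 140 + 16.06850/60 = 140.2678083
  hemisphere W, so the sign is −
Point 4:
  Lat: 86 + 31/60 + 33.85/3600 = 86.5260694
  N ⇒ keep positive
  Longitude: 175° + 34/60 + 46.1/3600 = 175 + 0.566667 + 0.012806 = 175.5794722
  W → negative
Point 5:
  Latitude: 86° + 46/60 + 3.6/3600 = 86 + 0.766667 + 0.001000 = 86.7676667
  N ⇒ keep positive
  Lon: 97° + 46/60 + 56.25/3600 = 97 + 0.766667 + 0.015625 = 97.7822917
  E → positive
Point 6:
  φ: 50 + 6/60 + 35.9/3600 = 50.1099722
  S ⇒ negate
  λ: 0° + 31/60 + 6/3600 = 0 + 0.516667 + 0.001667 = 0.5183333
  hemisphere W, so the sign is −

1. -31.260003, -30.562222
2. -73.245056, -57.442778
3. 39.403139, -140.267808
4. 86.526069, -175.579472
5. 86.767667, 97.782292
6. -50.109972, -0.518333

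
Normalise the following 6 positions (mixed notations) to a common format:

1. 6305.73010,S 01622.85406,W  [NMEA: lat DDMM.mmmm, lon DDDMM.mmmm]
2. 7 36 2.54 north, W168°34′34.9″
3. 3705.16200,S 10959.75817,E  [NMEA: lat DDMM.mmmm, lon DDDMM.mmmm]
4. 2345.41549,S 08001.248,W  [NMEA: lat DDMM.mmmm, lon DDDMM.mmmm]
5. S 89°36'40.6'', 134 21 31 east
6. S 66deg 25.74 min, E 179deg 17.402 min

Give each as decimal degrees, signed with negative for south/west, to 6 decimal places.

Point 1:
  φ: split at 2 digits → 63° and 5.7301′; 63 + 5.7301/60 = 63.0955017
  S ⇒ negate
  λ: split at 3 digits → 016° and 22.85406′; 16 + 22.85406/60 = 16.3809010
  W → negative
Point 2:
  Latitude: 7° + 36/60 + 2.54/3600 = 7 + 0.600000 + 0.000706 = 7.6007056
  N ⇒ keep positive
  Lon: 168° + 34/60 + 34.9/3600 = 168 + 0.566667 + 0.009694 = 168.5763611
  hemisphere W, so the sign is −
Point 3:
  Lat: degrees = first 2 digits = 37, minutes = 5.162; 37 + 5.162/60 = 37.0860333
  hemisphere S, so the sign is −
  Longitude: degrees = first 3 digits = 109, minutes = 59.75817; 109 + 59.75817/60 = 109.9959695
  E ⇒ keep positive
Point 4:
  Latitude: degrees = first 2 digits = 23, minutes = 45.41549; 23 + 45.41549/60 = 23.7569248
  hemisphere S, so the sign is −
  λ: degrees = first 3 digits = 80, minutes = 1.248; 80 + 1.248/60 = 80.0208000
  W ⇒ negate
Point 5:
  Lat: 36′ + 40.6″ = 36.67667′; 89 + 36.67667/60 = 89.6112778
  hemisphere S, so the sign is −
  Longitude: 134° + 21/60 + 31/3600 = 134 + 0.350000 + 0.008611 = 134.3586111
  E → positive
Point 6:
  φ: 66 + 25.74/60 = 66.4290000
  S → negative
  Longitude: 179 + 17.402/60 = 179.2900333
  E → positive

1. -63.095502, -16.380901
2. 7.600706, -168.576361
3. -37.086033, 109.995970
4. -23.756925, -80.020800
5. -89.611278, 134.358611
6. -66.429000, 179.290033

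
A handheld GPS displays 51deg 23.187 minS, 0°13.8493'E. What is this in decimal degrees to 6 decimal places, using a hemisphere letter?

51.386450° S, 0.230822° E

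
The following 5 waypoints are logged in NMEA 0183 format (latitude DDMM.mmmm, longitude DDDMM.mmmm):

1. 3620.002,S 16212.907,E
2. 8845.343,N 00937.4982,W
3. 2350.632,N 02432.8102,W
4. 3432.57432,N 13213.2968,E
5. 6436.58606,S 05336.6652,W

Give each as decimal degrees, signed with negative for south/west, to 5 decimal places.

1. -36.33337, 162.21512
2. 88.75572, -9.62497
3. 23.84387, -24.54684
4. 34.54291, 132.22161
5. -64.60977, -53.61109

Point 1:
  Lat: split at 2 digits → 36° and 20.002′; 36 + 20.002/60 = 36.333367
  S → negative
  Lon: degrees = first 3 digits = 162, minutes = 12.907; 162 + 12.907/60 = 162.215117
  E ⇒ keep positive
Point 2:
  Latitude: split at 2 digits → 88° and 45.343′; 88 + 45.343/60 = 88.755717
  N ⇒ keep positive
  Longitude: degrees = first 3 digits = 9, minutes = 37.4982; 9 + 37.4982/60 = 9.624970
  hemisphere W, so the sign is −
Point 3:
  φ: degrees = first 2 digits = 23, minutes = 50.632; 23 + 50.632/60 = 23.843867
  N → positive
  Lon: degrees = first 3 digits = 24, minutes = 32.8102; 24 + 32.8102/60 = 24.546837
  hemisphere W, so the sign is −
Point 4:
  Lat: split at 2 digits → 34° and 32.57432′; 34 + 32.57432/60 = 34.542905
  N ⇒ keep positive
  Longitude: split at 3 digits → 132° and 13.2968′; 132 + 13.2968/60 = 132.221613
  E → positive
Point 5:
  Lat: degrees = first 2 digits = 64, minutes = 36.58606; 64 + 36.58606/60 = 64.609768
  S → negative
  Lon: split at 3 digits → 053° and 36.6652′; 53 + 36.6652/60 = 53.611087
  hemisphere W, so the sign is −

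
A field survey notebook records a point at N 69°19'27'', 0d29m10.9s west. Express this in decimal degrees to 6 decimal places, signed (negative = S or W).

φ: 69° + 19/60 + 27/3600 = 69 + 0.316667 + 0.007500 = 69.3241667
N → positive
Longitude: 0 + 29/60 + 10.9/3600 = 0.4863611
W → negative

69.324167, -0.486361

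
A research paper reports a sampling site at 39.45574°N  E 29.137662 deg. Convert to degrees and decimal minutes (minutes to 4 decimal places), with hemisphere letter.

39° 27.3444′ N, 29° 8.2597′ E

Lat: 39° + 0.455740 × 60 = 39° 27.344400′
Longitude: 29° + 0.137662 × 60 = 29° 8.259720′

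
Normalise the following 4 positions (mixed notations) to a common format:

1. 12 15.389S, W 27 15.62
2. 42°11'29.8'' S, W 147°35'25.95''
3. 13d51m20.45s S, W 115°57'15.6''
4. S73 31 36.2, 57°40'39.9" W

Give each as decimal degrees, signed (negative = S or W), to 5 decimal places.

Point 1:
  Lat: 12 + 15.389/60 = 12.256483
  hemisphere S, so the sign is −
  Longitude: 15.62′ = 0.260333°; total 27.260333
  W ⇒ negate
Point 2:
  φ: 11′ + 29.8″ = 11.49667′; 42 + 11.49667/60 = 42.191611
  S → negative
  Lon: 147 + 35/60 + 25.95/3600 = 147.590542
  hemisphere W, so the sign is −
Point 3:
  φ: 51′ + 20.45″ = 51.34083′; 13 + 51.34083/60 = 13.855681
  S → negative
  Lon: 115° + 57/60 + 15.6/3600 = 115 + 0.950000 + 0.004333 = 115.954333
  W → negative
Point 4:
  φ: 73° + 31/60 + 36.2/3600 = 73 + 0.516667 + 0.010056 = 73.526722
  hemisphere S, so the sign is −
  Longitude: 40′ + 39.9″ = 40.66500′; 57 + 40.66500/60 = 57.677750
  W ⇒ negate

1. -12.25648, -27.26033
2. -42.19161, -147.59054
3. -13.85568, -115.95433
4. -73.52672, -57.67775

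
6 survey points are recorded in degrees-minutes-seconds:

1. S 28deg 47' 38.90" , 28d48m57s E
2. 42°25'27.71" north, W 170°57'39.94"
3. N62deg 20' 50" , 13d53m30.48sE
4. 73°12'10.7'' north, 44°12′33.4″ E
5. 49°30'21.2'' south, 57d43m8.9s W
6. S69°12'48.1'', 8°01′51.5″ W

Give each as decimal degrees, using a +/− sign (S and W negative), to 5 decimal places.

1. -28.79414, 28.81583
2. 42.42436, -170.96109
3. 62.34722, 13.89180
4. 73.20297, 44.20928
5. -49.50589, -57.71914
6. -69.21336, -8.03097

Point 1:
  Lat: 28° + 47/60 + 38.9/3600 = 28 + 0.783333 + 0.010806 = 28.794139
  S ⇒ negate
  λ: 48′ + 57″ = 48.95000′; 28 + 48.95000/60 = 28.815833
  E ⇒ keep positive
Point 2:
  Latitude: 42 + 25/60 + 27.71/3600 = 42.424364
  N → positive
  Longitude: 170 + 57/60 + 39.94/3600 = 170.961094
  W → negative
Point 3:
  Latitude: 20′ + 50″ = 20.83333′; 62 + 20.83333/60 = 62.347222
  N → positive
  Lon: 13 + 53/60 + 30.48/3600 = 13.891800
  E → positive
Point 4:
  Lat: 73 + 12/60 + 10.7/3600 = 73.202972
  N ⇒ keep positive
  Longitude: 44° + 12/60 + 33.4/3600 = 44 + 0.200000 + 0.009278 = 44.209278
  E ⇒ keep positive
Point 5:
  φ: 30′ + 21.2″ = 30.35333′; 49 + 30.35333/60 = 49.505889
  hemisphere S, so the sign is −
  Lon: 57 + 43/60 + 8.9/3600 = 57.719139
  W ⇒ negate
Point 6:
  φ: 69 + 12/60 + 48.1/3600 = 69.213361
  hemisphere S, so the sign is −
  λ: 8 + 1/60 + 51.5/3600 = 8.030972
  W ⇒ negate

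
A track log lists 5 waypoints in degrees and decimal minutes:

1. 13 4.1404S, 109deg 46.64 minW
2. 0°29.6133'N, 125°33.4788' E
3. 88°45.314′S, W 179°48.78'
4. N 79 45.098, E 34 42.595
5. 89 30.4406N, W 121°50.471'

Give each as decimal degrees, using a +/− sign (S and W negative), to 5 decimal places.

1. -13.06901, -109.77733
2. 0.49356, 125.55798
3. -88.75523, -179.81300
4. 79.75163, 34.70992
5. 89.50734, -121.84118

Point 1:
  Latitude: 13 + 4.1404/60 = 13.069007
  S ⇒ negate
  Lon: 109 + 46.64/60 = 109.777333
  W ⇒ negate
Point 2:
  φ: 29.6133′ = 0.493555°; total 0.493555
  N ⇒ keep positive
  λ: 125 + 33.4788/60 = 125.557980
  E ⇒ keep positive
Point 3:
  Lat: 45.314′ = 0.755233°; total 88.755233
  hemisphere S, so the sign is −
  Longitude: 179 + 48.78/60 = 179.813000
  hemisphere W, so the sign is −
Point 4:
  φ: 45.098′ = 0.751633°; total 79.751633
  N → positive
  Longitude: 42.595′ = 0.709917°; total 34.709917
  E ⇒ keep positive
Point 5:
  Lat: 89 + 30.4406/60 = 89.507343
  N → positive
  λ: 50.471′ = 0.841183°; total 121.841183
  W → negative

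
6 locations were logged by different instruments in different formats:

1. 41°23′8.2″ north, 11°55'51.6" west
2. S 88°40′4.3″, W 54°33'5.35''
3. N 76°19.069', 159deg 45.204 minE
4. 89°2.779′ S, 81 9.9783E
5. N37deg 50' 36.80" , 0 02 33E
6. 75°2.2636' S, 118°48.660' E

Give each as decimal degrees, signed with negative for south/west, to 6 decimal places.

Point 1:
  φ: 41° + 23/60 + 8.2/3600 = 41 + 0.383333 + 0.002278 = 41.3856111
  N → positive
  Lon: 11° + 55/60 + 51.6/3600 = 11 + 0.916667 + 0.014333 = 11.9310000
  hemisphere W, so the sign is −
Point 2:
  Latitude: 88 + 40/60 + 4.3/3600 = 88.6678611
  S → negative
  Lon: 33′ + 5.35″ = 33.08917′; 54 + 33.08917/60 = 54.5514861
  W → negative
Point 3:
  Lat: 76 + 19.069/60 = 76.3178167
  N → positive
  Longitude: 45.204′ = 0.753400°; total 159.7534000
  E ⇒ keep positive
Point 4:
  Lat: 2.779′ = 0.046317°; total 89.0463167
  S ⇒ negate
  Longitude: 9.9783′ = 0.166305°; total 81.1663050
  E ⇒ keep positive
Point 5:
  Lat: 37 + 50/60 + 36.8/3600 = 37.8435556
  N → positive
  Longitude: 2′ + 33″ = 2.55000′; 0 + 2.55000/60 = 0.0425000
  E ⇒ keep positive
Point 6:
  Lat: 2.2636′ = 0.037727°; total 75.0377267
  S ⇒ negate
  λ: 118 + 48.66/60 = 118.8110000
  E → positive

1. 41.385611, -11.931000
2. -88.667861, -54.551486
3. 76.317817, 159.753400
4. -89.046317, 81.166305
5. 37.843556, 0.042500
6. -75.037727, 118.811000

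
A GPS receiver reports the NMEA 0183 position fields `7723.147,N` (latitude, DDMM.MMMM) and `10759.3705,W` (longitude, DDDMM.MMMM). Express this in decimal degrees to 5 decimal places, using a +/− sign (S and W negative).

φ: degrees = first 2 digits = 77, minutes = 23.147; 77 + 23.147/60 = 77.385783
N ⇒ keep positive
Longitude: degrees = first 3 digits = 107, minutes = 59.3705; 107 + 59.3705/60 = 107.989508
W ⇒ negate

77.38578, -107.98951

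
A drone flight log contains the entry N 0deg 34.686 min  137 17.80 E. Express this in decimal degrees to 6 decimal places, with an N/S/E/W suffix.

0.578100° N, 137.296667° E

Latitude: 0 + 34.686/60 = 0.5781000
Lon: 17.8′ = 0.296667°; total 137.2966667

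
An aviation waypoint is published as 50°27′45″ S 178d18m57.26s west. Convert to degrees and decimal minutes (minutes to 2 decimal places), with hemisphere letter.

50° 27.75′ S, 178° 18.95′ W

φ: 27 + 45/60 = 27.7500′
Lon: seconds/60 = 0.95433; minutes = 18 + 0.95433 = 18.9543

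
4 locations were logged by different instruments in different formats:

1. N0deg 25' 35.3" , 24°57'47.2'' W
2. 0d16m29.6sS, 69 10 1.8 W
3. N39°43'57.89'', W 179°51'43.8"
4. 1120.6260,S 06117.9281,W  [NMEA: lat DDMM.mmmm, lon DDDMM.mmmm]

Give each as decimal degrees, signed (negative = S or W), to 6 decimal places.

Point 1:
  φ: 25′ + 35.3″ = 25.58833′; 0 + 25.58833/60 = 0.4264722
  N ⇒ keep positive
  Longitude: 24 + 57/60 + 47.2/3600 = 24.9631111
  hemisphere W, so the sign is −
Point 2:
  Latitude: 0° + 16/60 + 29.6/3600 = 0 + 0.266667 + 0.008222 = 0.2748889
  S → negative
  Longitude: 69 + 10/60 + 1.8/3600 = 69.1671667
  W → negative
Point 3:
  Lat: 39 + 43/60 + 57.89/3600 = 39.7327472
  N ⇒ keep positive
  λ: 51′ + 43.8″ = 51.73000′; 179 + 51.73000/60 = 179.8621667
  W ⇒ negate
Point 4:
  Lat: degrees = first 2 digits = 11, minutes = 20.626; 11 + 20.626/60 = 11.3437667
  S ⇒ negate
  Lon: split at 3 digits → 061° and 17.9281′; 61 + 17.9281/60 = 61.2988017
  hemisphere W, so the sign is −

1. 0.426472, -24.963111
2. -0.274889, -69.167167
3. 39.732747, -179.862167
4. -11.343767, -61.298802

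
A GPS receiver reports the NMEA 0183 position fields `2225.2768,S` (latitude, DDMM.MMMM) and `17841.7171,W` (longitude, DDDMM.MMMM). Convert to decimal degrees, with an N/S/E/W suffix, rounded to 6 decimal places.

22.421280° S, 178.695285° W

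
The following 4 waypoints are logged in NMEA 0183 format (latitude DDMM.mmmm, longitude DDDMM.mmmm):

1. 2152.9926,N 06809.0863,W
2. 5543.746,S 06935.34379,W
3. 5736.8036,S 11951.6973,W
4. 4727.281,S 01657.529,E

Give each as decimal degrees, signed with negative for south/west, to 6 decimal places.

Point 1:
  Lat: split at 2 digits → 21° and 52.9926′; 21 + 52.9926/60 = 21.8832100
  N → positive
  Lon: split at 3 digits → 068° and 9.0863′; 68 + 9.0863/60 = 68.1514383
  W ⇒ negate
Point 2:
  φ: degrees = first 2 digits = 55, minutes = 43.746; 55 + 43.746/60 = 55.7291000
  hemisphere S, so the sign is −
  Lon: split at 3 digits → 069° and 35.34379′; 69 + 35.34379/60 = 69.5890632
  W → negative
Point 3:
  Latitude: degrees = first 2 digits = 57, minutes = 36.8036; 57 + 36.8036/60 = 57.6133933
  S ⇒ negate
  Longitude: degrees = first 3 digits = 119, minutes = 51.6973; 119 + 51.6973/60 = 119.8616217
  W ⇒ negate
Point 4:
  φ: degrees = first 2 digits = 47, minutes = 27.281; 47 + 27.281/60 = 47.4546833
  S → negative
  Longitude: split at 3 digits → 016° and 57.529′; 16 + 57.529/60 = 16.9588167
  E ⇒ keep positive

1. 21.883210, -68.151438
2. -55.729100, -69.589063
3. -57.613393, -119.861622
4. -47.454683, 16.958817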